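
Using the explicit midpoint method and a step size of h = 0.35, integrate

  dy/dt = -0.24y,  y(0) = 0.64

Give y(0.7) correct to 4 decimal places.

0.5411

Midpoint: k1 = f(t_n, y_n); k2 = f(t_n + h/2, y_n + (h/2)·k1); y_{n+1} = y_n + h·k2.
t=0.000000, y=0.640000:
  k1 = f(0.000000, 0.640000) = -0.153600
  k2 = f(0.175000, 0.613120) = -0.147149
  y ← 0.640000 + 0.35·(-0.147149) = 0.588498
t=0.350000, y=0.588498:
  k1 = f(0.350000, 0.588498) = -0.141240
  k2 = f(0.525000, 0.563781) = -0.135307
  y ← 0.588498 + 0.35·(-0.135307) = 0.541140
y(0.7) ≈ 0.5411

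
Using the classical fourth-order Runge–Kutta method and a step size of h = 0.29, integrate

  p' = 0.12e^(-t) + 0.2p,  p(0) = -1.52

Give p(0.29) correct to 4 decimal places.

RK4: k1 = f(t_n, p_n); k2 = f(t_n + h/2, p_n + (h/2)·k1); k3 = f(t_n + h/2, p_n + (h/2)·k2); k4 = f(t_n + h, p_n + h·k3); p_{n+1} = p_n + (h/6)·(k1 + 2k2 + 2k3 + k4).
t=0.000000, p=-1.520000:
  k1 = f(0.000000, -1.520000) = -0.184000
  k2 = f(0.145000, -1.546680) = -0.205533
  k3 = f(0.145000, -1.549802) = -0.206158
  k4 = f(0.290000, -1.579786) = -0.226166
  p ← -1.520000 + (0.29/6)·(k1 + 2k2 + 2k3 + k4) = -1.579621
p(0.29) ≈ -1.5796

-1.5796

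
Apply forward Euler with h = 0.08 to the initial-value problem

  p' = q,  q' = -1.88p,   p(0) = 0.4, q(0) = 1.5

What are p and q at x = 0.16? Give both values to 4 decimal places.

0.6352, 1.3616

Euler on (p,q): p_{n+1} = p_n + h·p', q_{n+1} = q_n + h·q'.
0.000000: (0.400000, 1.500000); f=(1.500000, -0.752000) → (0.520000, 1.439840)
0.080000: (0.520000, 1.439840); f=(1.439840, -0.977600) → (0.635187, 1.361632)
(p(0.16), q(0.16)) ≈ (0.6352, 1.3616)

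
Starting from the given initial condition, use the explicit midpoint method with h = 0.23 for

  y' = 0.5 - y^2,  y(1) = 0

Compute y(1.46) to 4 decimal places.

0.2226

Midpoint: k1 = f(x_n, y_n); k2 = f(x_n + h/2, y_n + (h/2)·k1); y_{n+1} = y_n + h·k2.
x=1.000000, y=0.000000:
  k1 = f(1.000000, 0.000000) = 0.500000
  k2 = f(1.115000, 0.057500) = 0.496694
  y ← 0.000000 + 0.23·0.496694 = 0.114240
x=1.230000, y=0.114240:
  k1 = f(1.230000, 0.114240) = 0.486949
  k2 = f(1.345000, 0.170239) = 0.471019
  y ← 0.114240 + 0.23·0.471019 = 0.222574
y(1.46) ≈ 0.2226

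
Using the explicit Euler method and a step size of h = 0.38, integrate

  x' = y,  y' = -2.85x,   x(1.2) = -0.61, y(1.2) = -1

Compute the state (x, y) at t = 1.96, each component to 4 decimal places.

Euler on (x,y): x_{n+1} = x_n + h·x', y_{n+1} = y_n + h·y'.
1.200000: (-0.610000, -1.000000); f=(-1.000000, 1.738500) → (-0.990000, -0.339370)
1.580000: (-0.990000, -0.339370); f=(-0.339370, 2.821500) → (-1.118961, 0.732800)
(x(1.96), y(1.96)) ≈ (-1.1190, 0.7328)

-1.1190, 0.7328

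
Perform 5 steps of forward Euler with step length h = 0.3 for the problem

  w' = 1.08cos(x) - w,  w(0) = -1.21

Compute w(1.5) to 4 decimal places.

Euler: w_{n+1} = w_n + h·f(x_n, w_n).
x=0.000000, w=-1.210000: f=2.290000 → w ← -1.210000 + 0.3·2.290000 = -0.523000
x=0.300000, w=-0.523000: f=1.554763 → w ← -0.523000 + 0.3·1.554763 = -0.056571
x=0.600000, w=-0.056571: f=0.947933 → w ← -0.056571 + 0.3·0.947933 = 0.227809
x=0.900000, w=0.227809: f=0.443530 → w ← 0.227809 + 0.3·0.443530 = 0.360868
x=1.200000, w=0.360868: f=0.030478 → w ← 0.360868 + 0.3·0.030478 = 0.370011
w(1.5) ≈ 0.3700

0.3700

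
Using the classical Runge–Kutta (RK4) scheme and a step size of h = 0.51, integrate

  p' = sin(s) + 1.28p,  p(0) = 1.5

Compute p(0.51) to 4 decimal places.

RK4: k1 = f(s_n, p_n); k2 = f(s_n + h/2, p_n + (h/2)·k1); k3 = f(s_n + h/2, p_n + (h/2)·k2); k4 = f(s_n + h, p_n + h·k3); p_{n+1} = p_n + (h/6)·(k1 + 2k2 + 2k3 + k4).
s=0.000000, p=1.500000:
  k1 = f(0.000000, 1.500000) = 1.920000
  k2 = f(0.255000, 1.989600) = 2.798933
  k3 = f(0.255000, 2.213728) = 3.085817
  k4 = f(0.510000, 3.073767) = 4.422599
  p ← 1.500000 + (0.51/6)·(k1 + 2k2 + 2k3 + k4) = 3.039529
p(0.51) ≈ 3.0395

3.0395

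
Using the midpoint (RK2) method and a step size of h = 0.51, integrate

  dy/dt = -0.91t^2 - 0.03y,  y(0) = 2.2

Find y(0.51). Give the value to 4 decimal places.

2.1364

Midpoint: k1 = f(t_n, y_n); k2 = f(t_n + h/2, y_n + (h/2)·k1); y_{n+1} = y_n + h·k2.
t=0.000000, y=2.200000:
  k1 = f(0.000000, 2.200000) = -0.066000
  k2 = f(0.255000, 2.183170) = -0.124668
  y ← 2.200000 + 0.51·(-0.124668) = 2.136419
y(0.51) ≈ 2.1364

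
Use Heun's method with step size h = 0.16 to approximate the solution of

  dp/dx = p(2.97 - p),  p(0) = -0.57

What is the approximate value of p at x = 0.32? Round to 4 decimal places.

-1.9369

Heun: k1 = f(x_n, p_n); k2 = f(x_n + h, p_n + h·k1); p_{n+1} = p_n + (h/2)·(k1 + k2).
x=0.000000, p=-0.570000:
  k1 = f(0.000000, -0.570000) = -2.017800
  k2 = f(0.160000, -0.892848) = -3.448936
  p ← -0.570000 + (0.16/2)·(-2.017800 + (-3.448936)) = -1.007339
x=0.160000, p=-1.007339:
  k1 = f(0.160000, -1.007339) = -4.006528
  k2 = f(0.320000, -1.648383) = -7.612866
  p ← -1.007339 + (0.16/2)·(-4.006528 + (-7.612866)) = -1.936890
p(0.32) ≈ -1.9369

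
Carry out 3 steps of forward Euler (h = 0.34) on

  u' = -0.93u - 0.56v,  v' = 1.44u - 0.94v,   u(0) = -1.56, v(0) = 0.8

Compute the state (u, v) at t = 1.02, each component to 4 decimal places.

Euler on (u,v): u_{n+1} = u_n + h·u', v_{n+1} = v_n + h·v'.
0.000000: (-1.560000, 0.800000); f=(1.002800, -2.998400) → (-1.219048, -0.219456)
0.340000: (-1.219048, -0.219456); f=(1.256610, -1.549140) → (-0.791801, -0.746164)
0.680000: (-0.791801, -0.746164); f=(1.154226, -0.438799) → (-0.399364, -0.895355)
(u(1.02), v(1.02)) ≈ (-0.3994, -0.8954)

-0.3994, -0.8954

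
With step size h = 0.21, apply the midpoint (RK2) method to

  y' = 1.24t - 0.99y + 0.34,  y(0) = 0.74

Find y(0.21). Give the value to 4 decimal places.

Midpoint: k1 = f(t_n, y_n); k2 = f(t_n + h/2, y_n + (h/2)·k1); y_{n+1} = y_n + h·k2.
t=0.000000, y=0.740000:
  k1 = f(0.000000, 0.740000) = -0.392600
  k2 = f(0.105000, 0.698777) = -0.221589
  y ← 0.740000 + 0.21·(-0.221589) = 0.693466
y(0.21) ≈ 0.6935

0.6935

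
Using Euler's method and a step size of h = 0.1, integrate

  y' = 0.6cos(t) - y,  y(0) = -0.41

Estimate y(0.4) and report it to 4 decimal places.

Euler: y_{n+1} = y_n + h·f(t_n, y_n).
t=0.000000, y=-0.410000: f=1.010000 → y ← -0.410000 + 0.1·1.010000 = -0.309000
t=0.100000, y=-0.309000: f=0.906002 → y ← -0.309000 + 0.1·0.906002 = -0.218400
t=0.200000, y=-0.218400: f=0.806440 → y ← -0.218400 + 0.1·0.806440 = -0.137756
t=0.300000, y=-0.137756: f=0.710958 → y ← -0.137756 + 0.1·0.710958 = -0.066660
y(0.4) ≈ -0.0667

-0.0667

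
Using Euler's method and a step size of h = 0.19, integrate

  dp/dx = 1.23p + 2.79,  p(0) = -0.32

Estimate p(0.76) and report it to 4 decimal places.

2.2450

Euler: p_{n+1} = p_n + h·f(x_n, p_n).
x=0.000000, p=-0.320000: f=2.396400 → p ← -0.320000 + 0.19·2.396400 = 0.135316
x=0.190000, p=0.135316: f=2.956439 → p ← 0.135316 + 0.19·2.956439 = 0.697039
x=0.380000, p=0.697039: f=3.647358 → p ← 0.697039 + 0.19·3.647358 = 1.390037
x=0.570000, p=1.390037: f=4.499746 → p ← 1.390037 + 0.19·4.499746 = 2.244989
p(0.76) ≈ 2.2450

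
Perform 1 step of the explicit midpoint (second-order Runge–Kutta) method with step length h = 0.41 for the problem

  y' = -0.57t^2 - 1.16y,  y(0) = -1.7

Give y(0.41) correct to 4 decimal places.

-1.0936

Midpoint: k1 = f(t_n, y_n); k2 = f(t_n + h/2, y_n + (h/2)·k1); y_{n+1} = y_n + h·k2.
t=0.000000, y=-1.700000:
  k1 = f(0.000000, -1.700000) = 1.972000
  k2 = f(0.205000, -1.295740) = 1.479104
  y ← -1.700000 + 0.41·1.479104 = -1.093567
y(0.41) ≈ -1.0936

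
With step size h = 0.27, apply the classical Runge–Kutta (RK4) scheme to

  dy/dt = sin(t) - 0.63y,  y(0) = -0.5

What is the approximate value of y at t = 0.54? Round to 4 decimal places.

-0.2285

RK4: k1 = f(t_n, y_n); k2 = f(t_n + h/2, y_n + (h/2)·k1); k3 = f(t_n + h/2, y_n + (h/2)·k2); k4 = f(t_n + h, y_n + h·k3); y_{n+1} = y_n + (h/6)·(k1 + 2k2 + 2k3 + k4).
t=0.000000, y=-0.500000:
  k1 = f(0.000000, -0.500000) = 0.315000
  k2 = f(0.135000, -0.457475) = 0.422800
  k3 = f(0.135000, -0.442922) = 0.413631
  k4 = f(0.270000, -0.388320) = 0.511373
  y ← -0.500000 + (0.27/6)·(k1 + 2k2 + 2k3 + k4) = -0.387534
t=0.270000, y=-0.387534:
  k1 = f(0.270000, -0.387534) = 0.510878
  k2 = f(0.405000, -0.318566) = 0.594715
  k3 = f(0.405000, -0.307248) = 0.587585
  k4 = f(0.540000, -0.228887) = 0.658335
  y ← -0.387534 + (0.27/6)·(k1 + 2k2 + 2k3 + k4) = -0.228513
y(0.54) ≈ -0.2285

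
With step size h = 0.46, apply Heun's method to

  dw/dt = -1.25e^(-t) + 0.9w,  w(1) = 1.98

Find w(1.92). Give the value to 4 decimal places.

3.9922

Heun: k1 = f(t_n, w_n); k2 = f(t_n + h, w_n + h·k1); w_{n+1} = w_n + (h/2)·(k1 + k2).
t=1.000000, w=1.980000:
  k1 = f(1.000000, 1.980000) = 1.322151
  k2 = f(1.460000, 2.588189) = 2.039075
  w ← 1.980000 + (0.46/2)·(1.322151 + 2.039075) = 2.753082
t=1.460000, w=2.753082:
  k1 = f(1.460000, 2.753082) = 2.187478
  k2 = f(1.920000, 3.759322) = 3.200131
  w ← 2.753082 + (0.46/2)·(2.187478 + 3.200131) = 3.992232
w(1.92) ≈ 3.9922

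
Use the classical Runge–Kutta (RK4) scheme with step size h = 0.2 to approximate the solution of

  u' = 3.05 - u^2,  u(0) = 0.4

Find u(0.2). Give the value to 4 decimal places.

RK4: k1 = f(x_n, u_n); k2 = f(x_n + h/2, u_n + (h/2)·k1); k3 = f(x_n + h/2, u_n + (h/2)·k2); k4 = f(x_n + h, u_n + h·k3); u_{n+1} = u_n + (h/6)·(k1 + 2k2 + 2k3 + k4).
x=0.000000, u=0.400000:
  k1 = f(0.000000, 0.400000) = 2.890000
  k2 = f(0.100000, 0.689000) = 2.575279
  k3 = f(0.100000, 0.657528) = 2.617657
  k4 = f(0.200000, 0.923531) = 2.197090
  u ← 0.400000 + (0.2/6)·(k1 + 2k2 + 2k3 + k4) = 0.915765
u(0.2) ≈ 0.9158

0.9158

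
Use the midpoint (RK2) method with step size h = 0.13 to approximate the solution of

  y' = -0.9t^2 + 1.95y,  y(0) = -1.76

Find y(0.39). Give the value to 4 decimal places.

Midpoint: k1 = f(t_n, y_n); k2 = f(t_n + h/2, y_n + (h/2)·k1); y_{n+1} = y_n + h·k2.
t=0.000000, y=-1.760000:
  k1 = f(0.000000, -1.760000) = -3.432000
  k2 = f(0.065000, -1.983080) = -3.870808
  y ← -1.760000 + 0.13·(-3.870808) = -2.263205
t=0.130000, y=-2.263205:
  k1 = f(0.130000, -2.263205) = -4.428460
  k2 = f(0.195000, -2.551055) = -5.008780
  y ← -2.263205 + 0.13·(-5.008780) = -2.914346
t=0.260000, y=-2.914346:
  k1 = f(0.260000, -2.914346) = -5.743816
  k2 = f(0.325000, -3.287694) = -6.506067
  y ← -2.914346 + 0.13·(-6.506067) = -3.760135
y(0.39) ≈ -3.7601

-3.7601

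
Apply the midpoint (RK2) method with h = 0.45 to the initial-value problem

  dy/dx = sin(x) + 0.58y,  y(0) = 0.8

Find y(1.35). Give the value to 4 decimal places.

2.7553

Midpoint: k1 = f(x_n, y_n); k2 = f(x_n + h/2, y_n + (h/2)·k1); y_{n+1} = y_n + h·k2.
x=0.000000, y=0.800000:
  k1 = f(0.000000, 0.800000) = 0.464000
  k2 = f(0.225000, 0.904400) = 0.747658
  y ← 0.800000 + 0.45·0.747658 = 1.136446
x=0.450000, y=1.136446:
  k1 = f(0.450000, 1.136446) = 1.094104
  k2 = f(0.675000, 1.382620) = 1.426817
  y ← 1.136446 + 0.45·1.426817 = 1.778514
x=0.900000, y=1.778514:
  k1 = f(0.900000, 1.778514) = 1.814865
  k2 = f(1.125000, 2.186858) = 2.170645
  y ← 1.778514 + 0.45·2.170645 = 2.755304
y(1.35) ≈ 2.7553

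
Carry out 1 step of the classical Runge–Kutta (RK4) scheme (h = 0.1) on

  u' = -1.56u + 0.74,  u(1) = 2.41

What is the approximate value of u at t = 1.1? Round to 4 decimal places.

2.1304

RK4: k1 = f(t_n, u_n); k2 = f(t_n + h/2, u_n + (h/2)·k1); k3 = f(t_n + h/2, u_n + (h/2)·k2); k4 = f(t_n + h, u_n + h·k3); u_{n+1} = u_n + (h/6)·(k1 + 2k2 + 2k3 + k4).
t=1.000000, u=2.410000:
  k1 = f(1.000000, 2.410000) = -3.019600
  k2 = f(1.050000, 2.259020) = -2.784071
  k3 = f(1.050000, 2.270796) = -2.802442
  k4 = f(1.100000, 2.129756) = -2.582419
  u ← 2.410000 + (0.1/6)·(k1 + 2k2 + 2k3 + k4) = 2.130416
u(1.1) ≈ 2.1304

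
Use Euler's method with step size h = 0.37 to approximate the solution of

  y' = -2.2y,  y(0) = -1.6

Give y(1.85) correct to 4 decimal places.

-0.0004

Euler: y_{n+1} = y_n + h·f(t_n, y_n).
t=0.000000, y=-1.600000: f=3.520000 → y ← -1.600000 + 0.37·3.520000 = -0.297600
t=0.370000, y=-0.297600: f=0.654720 → y ← -0.297600 + 0.37·0.654720 = -0.055354
t=0.740000, y=-0.055354: f=0.121778 → y ← -0.055354 + 0.37·0.121778 = -0.010296
t=1.110000, y=-0.010296: f=0.022651 → y ← -0.010296 + 0.37·0.022651 = -0.001915
t=1.480000, y=-0.001915: f=0.004213 → y ← -0.001915 + 0.37·0.004213 = -0.000356
y(1.85) ≈ -0.0004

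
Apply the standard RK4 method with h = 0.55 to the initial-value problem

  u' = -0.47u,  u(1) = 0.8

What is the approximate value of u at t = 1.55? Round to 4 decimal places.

RK4: k1 = f(t_n, u_n); k2 = f(t_n + h/2, u_n + (h/2)·k1); k3 = f(t_n + h/2, u_n + (h/2)·k2); k4 = f(t_n + h, u_n + h·k3); u_{n+1} = u_n + (h/6)·(k1 + 2k2 + 2k3 + k4).
t=1.000000, u=0.800000:
  k1 = f(1.000000, 0.800000) = -0.376000
  k2 = f(1.275000, 0.696600) = -0.327402
  k3 = f(1.275000, 0.709964) = -0.333683
  k4 = f(1.550000, 0.616474) = -0.289743
  u ← 0.800000 + (0.55/6)·(k1 + 2k2 + 2k3 + k4) = 0.617775
u(1.55) ≈ 0.6178

0.6178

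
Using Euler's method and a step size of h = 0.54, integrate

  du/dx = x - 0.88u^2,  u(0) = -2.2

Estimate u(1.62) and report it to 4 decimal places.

Euler: u_{n+1} = u_n + h·f(x_n, u_n).
x=0.000000, u=-2.200000: f=-4.259200 → u ← -2.200000 + 0.54·(-4.259200) = -4.499968
x=0.540000, u=-4.499968: f=-17.279747 → u ← -4.499968 + 0.54·(-17.279747) = -13.831031
x=1.080000, u=-13.831031: f=-167.261732 → u ← -13.831031 + 0.54·(-167.261732) = -104.152366
u(1.62) ≈ -104.1524

-104.1524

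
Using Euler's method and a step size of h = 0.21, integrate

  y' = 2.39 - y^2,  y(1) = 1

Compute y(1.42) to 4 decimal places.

Euler: y_{n+1} = y_n + h·f(x_n, y_n).
x=1.000000, y=1.000000: f=1.390000 → y ← 1.000000 + 0.21·1.390000 = 1.291900
x=1.210000, y=1.291900: f=0.720994 → y ← 1.291900 + 0.21·0.720994 = 1.443309
y(1.42) ≈ 1.4433

1.4433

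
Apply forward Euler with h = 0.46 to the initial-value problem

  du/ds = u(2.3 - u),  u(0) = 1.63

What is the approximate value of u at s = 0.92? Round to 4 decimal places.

Euler: u_{n+1} = u_n + h·f(s_n, u_n).
s=0.000000, u=1.630000: f=1.092100 → u ← 1.630000 + 0.46·1.092100 = 2.132366
s=0.460000, u=2.132366: f=0.357457 → u ← 2.132366 + 0.46·0.357457 = 2.296796
u(0.92) ≈ 2.2968

2.2968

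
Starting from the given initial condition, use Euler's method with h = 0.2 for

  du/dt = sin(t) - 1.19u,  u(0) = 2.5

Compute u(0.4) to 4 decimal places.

Euler: u_{n+1} = u_n + h·f(t_n, u_n).
t=0.000000, u=2.500000: f=-2.975000 → u ← 2.500000 + 0.2·(-2.975000) = 1.905000
t=0.200000, u=1.905000: f=-2.068281 → u ← 1.905000 + 0.2·(-2.068281) = 1.491344
u(0.4) ≈ 1.4913

1.4913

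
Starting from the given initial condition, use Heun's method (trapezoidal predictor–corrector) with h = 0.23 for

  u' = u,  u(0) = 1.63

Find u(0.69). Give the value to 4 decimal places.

Heun: k1 = f(s_n, u_n); k2 = f(s_n + h, u_n + h·k1); u_{n+1} = u_n + (h/2)·(k1 + k2).
s=0.000000, u=1.630000:
  k1 = f(0.000000, 1.630000) = 1.630000
  k2 = f(0.230000, 2.004900) = 2.004900
  u ← 1.630000 + (0.23/2)·(1.630000 + 2.004900) = 2.048013
s=0.230000, u=2.048013:
  k1 = f(0.230000, 2.048013) = 2.048013
  k2 = f(0.460000, 2.519057) = 2.519057
  u ← 2.048013 + (0.23/2)·(2.048013 + 2.519057) = 2.573227
s=0.460000, u=2.573227:
  k1 = f(0.460000, 2.573227) = 2.573227
  k2 = f(0.690000, 3.165069) = 3.165069
  u ← 2.573227 + (0.23/2)·(2.573227 + 3.165069) = 3.233131
u(0.69) ≈ 3.2331

3.2331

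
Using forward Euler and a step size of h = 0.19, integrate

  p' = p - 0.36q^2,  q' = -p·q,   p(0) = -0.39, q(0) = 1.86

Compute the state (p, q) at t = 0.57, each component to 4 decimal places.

Euler on (p,q): p_{n+1} = p_n + h·p', q_{n+1} = q_n + h·q'.
0.000000: (-0.390000, 1.860000); f=(-1.635456, 0.725400) → (-0.700737, 1.997826)
0.190000: (-0.700737, 1.997826); f=(-2.137608, 1.399950) → (-1.106882, 2.263816)
0.380000: (-1.106882, 2.263816); f=(-2.951834, 2.505778) → (-1.667730, 2.739914)
(p(0.57), q(0.57)) ≈ (-1.6677, 2.7399)

-1.6677, 2.7399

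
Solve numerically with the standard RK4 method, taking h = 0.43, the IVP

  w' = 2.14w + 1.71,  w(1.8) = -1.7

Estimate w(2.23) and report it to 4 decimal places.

RK4: k1 = f(t_n, w_n); k2 = f(t_n + h/2, w_n + (h/2)·k1); k3 = f(t_n + h/2, w_n + (h/2)·k2); k4 = f(t_n + h, w_n + h·k3); w_{n+1} = w_n + (h/6)·(k1 + 2k2 + 2k3 + k4).
t=1.800000, w=-1.700000:
  k1 = f(1.800000, -1.700000) = -1.928000
  k2 = f(2.015000, -2.114520) = -2.815073
  k3 = f(2.015000, -2.305241) = -3.223215
  k4 = f(2.230000, -3.085982) = -4.894002
  w ← -1.700000 + (0.43/6)·(k1 + 2k2 + 2k3 + k4) = -3.054398
w(2.23) ≈ -3.0544

-3.0544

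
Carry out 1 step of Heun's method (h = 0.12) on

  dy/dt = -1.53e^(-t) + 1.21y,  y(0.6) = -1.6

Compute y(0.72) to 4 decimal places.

Heun: k1 = f(t_n, y_n); k2 = f(t_n + h, y_n + h·k1); y_{n+1} = y_n + (h/2)·(k1 + k2).
t=0.600000, y=-1.600000:
  k1 = f(0.600000, -1.600000) = -2.775682
  k2 = f(0.720000, -1.933082) = -3.083760
  y ← -1.600000 + (0.12/2)·(-2.775682 + (-3.083760)) = -1.951567
y(0.72) ≈ -1.9516

-1.9516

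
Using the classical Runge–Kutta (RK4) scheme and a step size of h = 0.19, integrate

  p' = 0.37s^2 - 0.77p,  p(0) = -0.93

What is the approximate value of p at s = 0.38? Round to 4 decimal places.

-0.6878

RK4: k1 = f(s_n, p_n); k2 = f(s_n + h/2, p_n + (h/2)·k1); k3 = f(s_n + h/2, p_n + (h/2)·k2); k4 = f(s_n + h, p_n + h·k3); p_{n+1} = p_n + (h/6)·(k1 + 2k2 + 2k3 + k4).
s=0.000000, p=-0.930000:
  k1 = f(0.000000, -0.930000) = 0.716100
  k2 = f(0.095000, -0.861971) = 0.667057
  k3 = f(0.095000, -0.866630) = 0.670644
  k4 = f(0.190000, -0.802578) = 0.631342
  p ← -0.930000 + (0.19/6)·(k1 + 2k2 + 2k3 + k4) = -0.802610
s=0.190000, p=-0.802610:
  k1 = f(0.190000, -0.802610) = 0.631367
  k2 = f(0.285000, -0.742630) = 0.601878
  k3 = f(0.285000, -0.745432) = 0.604036
  k4 = f(0.380000, -0.687843) = 0.583067
  p ← -0.802610 + (0.19/6)·(k1 + 2k2 + 2k3 + k4) = -0.687778
p(0.38) ≈ -0.6878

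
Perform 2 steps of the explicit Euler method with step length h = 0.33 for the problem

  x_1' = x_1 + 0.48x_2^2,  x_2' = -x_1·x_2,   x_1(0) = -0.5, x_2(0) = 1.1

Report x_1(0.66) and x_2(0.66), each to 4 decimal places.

-0.3694, 1.4817

Euler on (x_1,x_2): x_1_{n+1} = x_1_n + h·x_1', x_2_{n+1} = x_2_n + h·x_2'.
0.000000: (-0.500000, 1.100000); f=(0.080800, 0.550000) → (-0.473336, 1.281500)
0.330000: (-0.473336, 1.281500); f=(0.314940, 0.606580) → (-0.369406, 1.481671)
(x_1(0.66), x_2(0.66)) ≈ (-0.3694, 1.4817)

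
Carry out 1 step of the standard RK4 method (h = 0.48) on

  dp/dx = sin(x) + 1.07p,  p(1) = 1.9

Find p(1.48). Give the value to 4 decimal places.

RK4: k1 = f(x_n, p_n); k2 = f(x_n + h/2, p_n + (h/2)·k1); k3 = f(x_n + h/2, p_n + (h/2)·k2); k4 = f(x_n + h, p_n + h·k3); p_{n+1} = p_n + (h/6)·(k1 + 2k2 + 2k3 + k4).
x=1.000000, p=1.900000:
  k1 = f(1.000000, 1.900000) = 2.874471
  k2 = f(1.240000, 2.589873) = 3.716948
  k3 = f(1.240000, 2.792068) = 3.933296
  k4 = f(1.480000, 3.787982) = 5.049022
  p ← 1.900000 + (0.48/6)·(k1 + 2k2 + 2k3 + k4) = 3.757919
p(1.48) ≈ 3.7579

3.7579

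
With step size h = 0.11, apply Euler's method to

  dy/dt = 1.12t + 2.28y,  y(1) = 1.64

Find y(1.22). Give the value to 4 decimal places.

Euler: y_{n+1} = y_n + h·f(t_n, y_n).
t=1.000000, y=1.640000: f=4.859200 → y ← 1.640000 + 0.11·4.859200 = 2.174512
t=1.110000, y=2.174512: f=6.201087 → y ← 2.174512 + 0.11·6.201087 = 2.856632
y(1.22) ≈ 2.8566

2.8566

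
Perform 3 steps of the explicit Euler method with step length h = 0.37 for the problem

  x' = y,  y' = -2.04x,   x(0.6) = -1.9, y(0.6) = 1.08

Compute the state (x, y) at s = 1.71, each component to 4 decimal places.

Euler on (x,y): x_{n+1} = x_n + h·x', y_{n+1} = y_n + h·y'.
0.600000: (-1.900000, 1.080000); f=(1.080000, 3.876000) → (-1.500400, 2.514120)
0.970000: (-1.500400, 2.514120); f=(2.514120, 3.060816) → (-0.570176, 3.646622)
1.340000: (-0.570176, 3.646622); f=(3.646622, 1.163158) → (0.779075, 4.076990)
(x(1.71), y(1.71)) ≈ (0.7791, 4.0770)

0.7791, 4.0770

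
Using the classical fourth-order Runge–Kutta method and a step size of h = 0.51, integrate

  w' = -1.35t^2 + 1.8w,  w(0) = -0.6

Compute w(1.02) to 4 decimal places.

RK4: k1 = f(t_n, w_n); k2 = f(t_n + h/2, w_n + (h/2)·k1); k3 = f(t_n + h/2, w_n + (h/2)·k2); k4 = f(t_n + h, w_n + h·k3); w_{n+1} = w_n + (h/6)·(k1 + 2k2 + 2k3 + k4).
t=0.000000, w=-0.600000:
  k1 = f(0.000000, -0.600000) = -1.080000
  k2 = f(0.255000, -0.875400) = -1.663504
  k3 = f(0.255000, -1.024193) = -1.931332
  k4 = f(0.510000, -1.584979) = -3.204098
  w ← -0.600000 + (0.51/6)·(k1 + 2k2 + 2k3 + k4) = -1.575270
t=0.510000, w=-1.575270:
  k1 = f(0.510000, -1.575270) = -3.186622
  k2 = f(0.765000, -2.387859) = -5.088200
  k3 = f(0.765000, -2.872761) = -5.961024
  k4 = f(1.020000, -4.615393) = -9.712247
  w ← -1.575270 + (0.51/6)·(k1 + 2k2 + 2k3 + k4) = -4.550042
w(1.02) ≈ -4.5500

-4.5500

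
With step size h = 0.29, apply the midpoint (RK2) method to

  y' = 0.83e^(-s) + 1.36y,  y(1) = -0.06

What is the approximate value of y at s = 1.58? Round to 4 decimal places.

Midpoint: k1 = f(s_n, y_n); k2 = f(s_n + h/2, y_n + (h/2)·k1); y_{n+1} = y_n + h·k2.
s=1.000000, y=-0.060000:
  k1 = f(1.000000, -0.060000) = 0.223740
  k2 = f(1.145000, -0.027558) = 0.226647
  y ← -0.060000 + 0.29·0.226647 = 0.005728
s=1.290000, y=0.005728:
  k1 = f(1.290000, 0.005728) = 0.236264
  k2 = f(1.435000, 0.039986) = 0.252017
  y ← 0.005728 + 0.29·0.252017 = 0.078813
y(1.58) ≈ 0.0788

0.0788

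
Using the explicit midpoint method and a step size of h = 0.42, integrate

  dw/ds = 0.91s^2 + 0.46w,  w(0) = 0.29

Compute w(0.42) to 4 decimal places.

0.3683

Midpoint: k1 = f(s_n, w_n); k2 = f(s_n + h/2, w_n + (h/2)·k1); w_{n+1} = w_n + h·k2.
s=0.000000, w=0.290000:
  k1 = f(0.000000, 0.290000) = 0.133400
  k2 = f(0.210000, 0.318014) = 0.186417
  w ← 0.290000 + 0.42·0.186417 = 0.368295
w(0.42) ≈ 0.3683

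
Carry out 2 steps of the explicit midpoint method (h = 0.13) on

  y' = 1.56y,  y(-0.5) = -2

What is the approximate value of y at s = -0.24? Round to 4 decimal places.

Midpoint: k1 = f(s_n, y_n); k2 = f(s_n + h/2, y_n + (h/2)·k1); y_{n+1} = y_n + h·k2.
s=-0.500000, y=-2.000000:
  k1 = f(-0.500000, -2.000000) = -3.120000
  k2 = f(-0.435000, -2.202800) = -3.436368
  y ← -2.000000 + 0.13·(-3.436368) = -2.446728
s=-0.370000, y=-2.446728:
  k1 = f(-0.370000, -2.446728) = -3.816895
  k2 = f(-0.305000, -2.694826) = -4.203929
  y ← -2.446728 + 0.13·(-4.203929) = -2.993239
y(-0.24) ≈ -2.9932

-2.9932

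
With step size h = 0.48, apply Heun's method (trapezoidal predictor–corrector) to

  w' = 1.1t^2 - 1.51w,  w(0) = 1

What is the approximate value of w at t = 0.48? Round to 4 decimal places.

Heun: k1 = f(t_n, w_n); k2 = f(t_n + h, w_n + h·k1); w_{n+1} = w_n + (h/2)·(k1 + k2).
t=0.000000, w=1.000000:
  k1 = f(0.000000, 1.000000) = -1.510000
  k2 = f(0.480000, 0.275200) = -0.162112
  w ← 1.000000 + (0.48/2)·(-1.510000 + (-0.162112)) = 0.598693
w(0.48) ≈ 0.5987

0.5987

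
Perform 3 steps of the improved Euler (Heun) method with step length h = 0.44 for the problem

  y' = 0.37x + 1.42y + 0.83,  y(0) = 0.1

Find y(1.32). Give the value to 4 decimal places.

Heun: k1 = f(x_n, y_n); k2 = f(x_n + h, y_n + h·k1); y_{n+1} = y_n + (h/2)·(k1 + k2).
x=0.000000, y=0.100000:
  k1 = f(0.000000, 0.100000) = 0.972000
  k2 = f(0.440000, 0.527680) = 1.742106
  y ← 0.100000 + (0.44/2)·(0.972000 + 1.742106) = 0.697103
x=0.440000, y=0.697103:
  k1 = f(0.440000, 0.697103) = 1.982687
  k2 = f(0.880000, 1.569485) = 3.384269
  y ← 0.697103 + (0.44/2)·(1.982687 + 3.384269) = 1.877833
x=0.880000, y=1.877833:
  k1 = f(0.880000, 1.877833) = 3.822124
  k2 = f(1.320000, 3.559568) = 6.372986
  y ← 1.877833 + (0.44/2)·(3.822124 + 6.372986) = 4.120758
y(1.32) ≈ 4.1208

4.1208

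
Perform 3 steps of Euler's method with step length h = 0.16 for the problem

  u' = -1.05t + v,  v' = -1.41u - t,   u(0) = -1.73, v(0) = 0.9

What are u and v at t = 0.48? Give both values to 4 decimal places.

-1.2006, 1.8886

Euler on (u,v): u_{n+1} = u_n + h·u', v_{n+1} = v_n + h·v'.
0.000000: (-1.730000, 0.900000); f=(0.900000, 2.439300) → (-1.586000, 1.290288)
0.160000: (-1.586000, 1.290288); f=(1.122288, 2.076260) → (-1.406434, 1.622490)
0.320000: (-1.406434, 1.622490); f=(1.286490, 1.663072) → (-1.200596, 1.888581)
(u(0.48), v(0.48)) ≈ (-1.2006, 1.8886)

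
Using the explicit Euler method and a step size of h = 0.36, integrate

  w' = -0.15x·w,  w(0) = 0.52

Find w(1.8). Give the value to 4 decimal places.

0.4256

Euler: w_{n+1} = w_n + h·f(x_n, w_n).
x=0.000000, w=0.520000: f=0.000000 → w ← 0.520000 + 0.36·0.000000 = 0.520000
x=0.360000, w=0.520000: f=-0.028080 → w ← 0.520000 + 0.36·(-0.028080) = 0.509891
x=0.720000, w=0.509891: f=-0.055068 → w ← 0.509891 + 0.36·(-0.055068) = 0.490067
x=1.080000, w=0.490067: f=-0.079391 → w ← 0.490067 + 0.36·(-0.079391) = 0.461486
x=1.440000, w=0.461486: f=-0.099681 → w ← 0.461486 + 0.36·(-0.099681) = 0.425601
w(1.8) ≈ 0.4256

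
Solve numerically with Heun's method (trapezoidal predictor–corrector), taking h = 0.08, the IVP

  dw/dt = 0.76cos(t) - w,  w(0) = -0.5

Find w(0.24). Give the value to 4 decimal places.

-0.2332

Heun: k1 = f(t_n, w_n); k2 = f(t_n + h, w_n + h·k1); w_{n+1} = w_n + (h/2)·(k1 + k2).
t=0.000000, w=-0.500000:
  k1 = f(0.000000, -0.500000) = 1.260000
  k2 = f(0.080000, -0.399200) = 1.156769
  w ← -0.500000 + (0.08/2)·(1.260000 + 1.156769) = -0.403329
t=0.080000, w=-0.403329:
  k1 = f(0.080000, -0.403329) = 1.160899
  k2 = f(0.160000, -0.310457) = 1.060750
  w ← -0.403329 + (0.08/2)·(1.160899 + 1.060750) = -0.314463
t=0.160000, w=-0.314463:
  k1 = f(0.160000, -0.314463) = 1.064756
  k2 = f(0.240000, -0.229283) = 0.967500
  w ← -0.314463 + (0.08/2)·(1.064756 + 0.967500) = -0.233173
w(0.24) ≈ -0.2332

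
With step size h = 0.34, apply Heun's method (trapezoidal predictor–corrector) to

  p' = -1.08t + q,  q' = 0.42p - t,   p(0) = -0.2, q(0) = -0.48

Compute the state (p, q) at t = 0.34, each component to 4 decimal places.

-0.4305, -0.5780

Heun on (p,q): k1 = f(t_n, state_n); k2 = f(t_n + h, state_n + h·k1); state_{n+1} = state_n + (h/2)·(k1 + k2).
0.000000: (-0.200000, -0.480000)
  k1 = (-0.480000, -0.084000)
  predictor → (-0.363200, -0.508560)
  k2 = (-0.875760, -0.492544)
  → (-0.430479, -0.578012)
(p(0.34), q(0.34)) ≈ (-0.4305, -0.5780)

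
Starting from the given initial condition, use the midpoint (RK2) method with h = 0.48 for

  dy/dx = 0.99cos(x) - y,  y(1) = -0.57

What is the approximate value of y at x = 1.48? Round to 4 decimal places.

Midpoint: k1 = f(x_n, y_n); k2 = f(x_n + h/2, y_n + (h/2)·k1); y_{n+1} = y_n + h·k2.
x=1.000000, y=-0.570000:
  k1 = f(1.000000, -0.570000) = 1.104899
  k2 = f(1.240000, -0.304824) = 0.626372
  y ← -0.570000 + 0.48·0.626372 = -0.269341
y(1.48) ≈ -0.2693

-0.2693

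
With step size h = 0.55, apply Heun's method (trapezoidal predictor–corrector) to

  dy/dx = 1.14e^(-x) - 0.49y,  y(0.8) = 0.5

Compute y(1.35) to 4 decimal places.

0.5676

Heun: k1 = f(x_n, y_n); k2 = f(x_n + h, y_n + h·k1); y_{n+1} = y_n + (h/2)·(k1 + k2).
x=0.800000, y=0.500000:
  k1 = f(0.800000, 0.500000) = 0.267235
  k2 = f(1.350000, 0.646979) = -0.021486
  y ← 0.500000 + (0.55/2)·(0.267235 + (-0.021486)) = 0.567581
y(1.35) ≈ 0.5676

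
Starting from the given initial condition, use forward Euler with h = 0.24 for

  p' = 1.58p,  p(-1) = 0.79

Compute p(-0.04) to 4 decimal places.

2.8585

Euler: p_{n+1} = p_n + h·f(x_n, p_n).
x=-1.000000, p=0.790000: f=1.248200 → p ← 0.790000 + 0.24·1.248200 = 1.089568
x=-0.760000, p=1.089568: f=1.721517 → p ← 1.089568 + 0.24·1.721517 = 1.502732
x=-0.520000, p=1.502732: f=2.374317 → p ← 1.502732 + 0.24·2.374317 = 2.072568
x=-0.280000, p=2.072568: f=3.274658 → p ← 2.072568 + 0.24·3.274658 = 2.858486
p(-0.04) ≈ 2.8585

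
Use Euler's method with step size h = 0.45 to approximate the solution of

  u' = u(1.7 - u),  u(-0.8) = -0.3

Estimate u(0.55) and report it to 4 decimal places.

-2.6312

Euler: u_{n+1} = u_n + h·f(x_n, u_n).
x=-0.800000, u=-0.300000: f=-0.600000 → u ← -0.300000 + 0.45·(-0.600000) = -0.570000
x=-0.350000, u=-0.570000: f=-1.293900 → u ← -0.570000 + 0.45·(-1.293900) = -1.152255
x=0.100000, u=-1.152255: f=-3.286525 → u ← -1.152255 + 0.45·(-3.286525) = -2.631191
u(0.55) ≈ -2.6312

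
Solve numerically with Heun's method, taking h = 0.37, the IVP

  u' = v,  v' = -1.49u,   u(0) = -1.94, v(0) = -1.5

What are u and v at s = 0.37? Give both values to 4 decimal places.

Heun on (u,v): k1 = f(s_n, state_n); k2 = f(s_n + h, state_n + h·k1); state_{n+1} = state_n + (h/2)·(k1 + k2).
0.000000: (-1.940000, -1.500000)
  k1 = (-1.500000, 2.890600)
  predictor → (-2.495000, -0.430478)
  k2 = (-0.430478, 3.717550)
  → (-2.297138, -0.277492)
(u(0.37), v(0.37)) ≈ (-2.2971, -0.2775)

-2.2971, -0.2775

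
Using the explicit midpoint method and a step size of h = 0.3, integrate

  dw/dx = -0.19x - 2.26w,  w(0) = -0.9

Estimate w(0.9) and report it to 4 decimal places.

-0.1960

Midpoint: k1 = f(x_n, w_n); k2 = f(x_n + h/2, w_n + (h/2)·k1); w_{n+1} = w_n + h·k2.
x=0.000000, w=-0.900000:
  k1 = f(0.000000, -0.900000) = 2.034000
  k2 = f(0.150000, -0.594900) = 1.315974
  w ← -0.900000 + 0.3·1.315974 = -0.505208
x=0.300000, w=-0.505208:
  k1 = f(0.300000, -0.505208) = 1.084770
  k2 = f(0.450000, -0.342492) = 0.688533
  w ← -0.505208 + 0.3·0.688533 = -0.298648
x=0.600000, w=-0.298648:
  k1 = f(0.600000, -0.298648) = 0.560944
  k2 = f(0.750000, -0.214506) = 0.342284
  w ← -0.298648 + 0.3·0.342284 = -0.195963
w(0.9) ≈ -0.1960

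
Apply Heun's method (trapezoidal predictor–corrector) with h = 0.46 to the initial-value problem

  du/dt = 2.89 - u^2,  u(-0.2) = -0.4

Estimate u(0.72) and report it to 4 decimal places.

Heun: k1 = f(t_n, u_n); k2 = f(t_n + h, u_n + h·k1); u_{n+1} = u_n + (h/2)·(k1 + k2).
t=-0.200000, u=-0.400000:
  k1 = f(-0.200000, -0.400000) = 2.730000
  k2 = f(0.260000, 0.855800) = 2.157606
  u ← -0.400000 + (0.46/2)·(2.730000 + 2.157606) = 0.724149
t=0.260000, u=0.724149:
  k1 = f(0.260000, 0.724149) = 2.365608
  k2 = f(0.720000, 1.812329) = -0.394536
  u ← 0.724149 + (0.46/2)·(2.365608 + (-0.394536)) = 1.177496
u(0.72) ≈ 1.1775

1.1775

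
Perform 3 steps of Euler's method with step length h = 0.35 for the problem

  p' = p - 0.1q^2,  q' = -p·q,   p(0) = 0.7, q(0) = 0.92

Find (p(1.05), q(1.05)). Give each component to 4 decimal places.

1.6377, 0.2707

Euler on (p,q): p_{n+1} = p_n + h·p', q_{n+1} = q_n + h·q'.
0.000000: (0.700000, 0.920000); f=(0.615360, -0.644000) → (0.915376, 0.694600)
0.350000: (0.915376, 0.694600); f=(0.867129, -0.635820) → (1.218871, 0.472063)
0.700000: (1.218871, 0.472063); f=(1.196587, -0.575384) → (1.637677, 0.270679)
(p(1.05), q(1.05)) ≈ (1.6377, 0.2707)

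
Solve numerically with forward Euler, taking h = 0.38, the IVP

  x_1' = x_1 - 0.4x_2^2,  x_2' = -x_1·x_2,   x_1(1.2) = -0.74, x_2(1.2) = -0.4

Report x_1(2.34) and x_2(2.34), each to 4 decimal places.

Euler on (x_1,x_2): x_1_{n+1} = x_1_n + h·x_1', x_2_{n+1} = x_2_n + h·x_2'.
1.200000: (-0.740000, -0.400000); f=(-0.804000, -0.296000) → (-1.045520, -0.512480)
1.580000: (-1.045520, -0.512480); f=(-1.150574, -0.535808) → (-1.482738, -0.716087)
1.960000: (-1.482738, -0.716087); f=(-1.687851, -1.061770) → (-2.124121, -1.119560)
(x_1(2.34), x_2(2.34)) ≈ (-2.1241, -1.1196)

-2.1241, -1.1196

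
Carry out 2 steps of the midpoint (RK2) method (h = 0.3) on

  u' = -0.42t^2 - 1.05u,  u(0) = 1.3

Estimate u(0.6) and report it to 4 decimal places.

Midpoint: k1 = f(t_n, u_n); k2 = f(t_n + h/2, u_n + (h/2)·k1); u_{n+1} = u_n + h·k2.
t=0.000000, u=1.300000:
  k1 = f(0.000000, 1.300000) = -1.365000
  k2 = f(0.150000, 1.095250) = -1.159463
  u ← 1.300000 + 0.3·(-1.159463) = 0.952161
t=0.300000, u=0.952161:
  k1 = f(0.300000, 0.952161) = -1.037569
  k2 = f(0.450000, 0.796526) = -0.921402
  u ← 0.952161 + 0.3·(-0.921402) = 0.675741
u(0.6) ≈ 0.6757

0.6757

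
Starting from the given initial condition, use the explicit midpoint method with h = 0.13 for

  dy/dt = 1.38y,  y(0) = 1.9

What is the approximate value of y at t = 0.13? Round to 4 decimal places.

2.2714

Midpoint: k1 = f(t_n, y_n); k2 = f(t_n + h/2, y_n + (h/2)·k1); y_{n+1} = y_n + h·k2.
t=0.000000, y=1.900000:
  k1 = f(0.000000, 1.900000) = 2.622000
  k2 = f(0.065000, 2.070430) = 2.857193
  y ← 1.900000 + 0.13·2.857193 = 2.271435
y(0.13) ≈ 2.2714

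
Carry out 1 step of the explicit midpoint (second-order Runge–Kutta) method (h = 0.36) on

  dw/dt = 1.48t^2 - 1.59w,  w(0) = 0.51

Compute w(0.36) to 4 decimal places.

0.3189

Midpoint: k1 = f(t_n, w_n); k2 = f(t_n + h/2, w_n + (h/2)·k1); w_{n+1} = w_n + h·k2.
t=0.000000, w=0.510000:
  k1 = f(0.000000, 0.510000) = -0.810900
  k2 = f(0.180000, 0.364038) = -0.530868
  w ← 0.510000 + 0.36·(-0.530868) = 0.318887
w(0.36) ≈ 0.3189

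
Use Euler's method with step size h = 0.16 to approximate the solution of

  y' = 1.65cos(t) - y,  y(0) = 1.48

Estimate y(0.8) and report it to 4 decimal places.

1.4901

Euler: y_{n+1} = y_n + h·f(t_n, y_n).
t=0.000000, y=1.480000: f=0.170000 → y ← 1.480000 + 0.16·0.170000 = 1.507200
t=0.160000, y=1.507200: f=0.121725 → y ← 1.507200 + 0.16·0.121725 = 1.526676
t=0.320000, y=1.526676: f=0.039562 → y ← 1.526676 + 0.16·0.039562 = 1.533006
t=0.480000, y=1.533006: f=-0.069464 → y ← 1.533006 + 0.16·(-0.069464) = 1.521892
t=0.640000, y=1.521892: f=-0.198434 → y ← 1.521892 + 0.16·(-0.198434) = 1.490142
y(0.8) ≈ 1.4901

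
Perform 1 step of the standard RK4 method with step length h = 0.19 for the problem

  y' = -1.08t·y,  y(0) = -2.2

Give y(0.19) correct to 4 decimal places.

-2.1575

RK4: k1 = f(t_n, y_n); k2 = f(t_n + h/2, y_n + (h/2)·k1); k3 = f(t_n + h/2, y_n + (h/2)·k2); k4 = f(t_n + h, y_n + h·k3); y_{n+1} = y_n + (h/6)·(k1 + 2k2 + 2k3 + k4).
t=0.000000, y=-2.200000:
  k1 = f(0.000000, -2.200000) = 0.000000
  k2 = f(0.095000, -2.200000) = 0.225720
  k3 = f(0.095000, -2.178557) = 0.223520
  k4 = f(0.190000, -2.157531) = 0.442725
  y ← -2.200000 + (0.19/6)·(k1 + 2k2 + 2k3 + k4) = -2.157529
y(0.19) ≈ -2.1575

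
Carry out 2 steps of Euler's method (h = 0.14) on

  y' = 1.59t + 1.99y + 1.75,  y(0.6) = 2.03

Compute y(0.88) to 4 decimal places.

Euler: y_{n+1} = y_n + h·f(t_n, y_n).
t=0.600000, y=2.030000: f=6.743700 → y ← 2.030000 + 0.14·6.743700 = 2.974118
t=0.740000, y=2.974118: f=8.845095 → y ← 2.974118 + 0.14·8.845095 = 4.212431
y(0.88) ≈ 4.2124

4.2124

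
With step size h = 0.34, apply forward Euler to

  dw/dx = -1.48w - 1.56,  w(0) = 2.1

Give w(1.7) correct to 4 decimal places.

-0.9586

Euler: w_{n+1} = w_n + h·f(x_n, w_n).
x=0.000000, w=2.100000: f=-4.668000 → w ← 2.100000 + 0.34·(-4.668000) = 0.512880
x=0.340000, w=0.512880: f=-2.319062 → w ← 0.512880 + 0.34·(-2.319062) = -0.275601
x=0.680000, w=-0.275601: f=-1.152110 → w ← -0.275601 + 0.34·(-1.152110) = -0.667319
x=1.020000, w=-0.667319: f=-0.572368 → w ← -0.667319 + 0.34·(-0.572368) = -0.861924
x=1.360000, w=-0.861924: f=-0.284353 → w ← -0.861924 + 0.34·(-0.284353) = -0.958604
w(1.7) ≈ -0.9586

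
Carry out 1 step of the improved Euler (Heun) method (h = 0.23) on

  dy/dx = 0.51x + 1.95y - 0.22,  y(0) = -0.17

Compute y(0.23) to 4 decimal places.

-0.3118

Heun: k1 = f(x_n, y_n); k2 = f(x_n + h, y_n + h·k1); y_{n+1} = y_n + (h/2)·(k1 + k2).
x=0.000000, y=-0.170000:
  k1 = f(0.000000, -0.170000) = -0.551500
  k2 = f(0.230000, -0.296845) = -0.681548
  y ← -0.170000 + (0.23/2)·(-0.551500 + (-0.681548)) = -0.311800
y(0.23) ≈ -0.3118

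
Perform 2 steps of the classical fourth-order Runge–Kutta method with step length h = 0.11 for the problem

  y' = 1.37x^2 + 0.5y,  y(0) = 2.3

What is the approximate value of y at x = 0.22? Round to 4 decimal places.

2.5724

RK4: k1 = f(x_n, y_n); k2 = f(x_n + h/2, y_n + (h/2)·k1); k3 = f(x_n + h/2, y_n + (h/2)·k2); k4 = f(x_n + h, y_n + h·k3); y_{n+1} = y_n + (h/6)·(k1 + 2k2 + 2k3 + k4).
x=0.000000, y=2.300000:
  k1 = f(0.000000, 2.300000) = 1.150000
  k2 = f(0.055000, 2.363250) = 1.185769
  k3 = f(0.055000, 2.365217) = 1.186753
  k4 = f(0.110000, 2.430543) = 1.231848
  y ← 2.300000 + (0.11/6)·(k1 + 2k2 + 2k3 + k4) = 2.430660
x=0.110000, y=2.430660:
  k1 = f(0.110000, 2.430660) = 1.231907
  k2 = f(0.165000, 2.498415) = 1.286506
  k3 = f(0.165000, 2.501418) = 1.288007
  k4 = f(0.220000, 2.572340) = 1.352478
  y ← 2.430660 + (0.11/6)·(k1 + 2k2 + 2k3 + k4) = 2.572439
y(0.22) ≈ 2.5724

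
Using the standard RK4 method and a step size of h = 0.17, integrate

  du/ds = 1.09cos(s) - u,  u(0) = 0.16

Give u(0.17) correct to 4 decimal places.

0.3045

RK4: k1 = f(s_n, u_n); k2 = f(s_n + h/2, u_n + (h/2)·k1); k3 = f(s_n + h/2, u_n + (h/2)·k2); k4 = f(s_n + h, u_n + h·k3); u_{n+1} = u_n + (h/6)·(k1 + 2k2 + 2k3 + k4).
s=0.000000, u=0.160000:
  k1 = f(0.000000, 0.160000) = 0.930000
  k2 = f(0.085000, 0.239050) = 0.847015
  k3 = f(0.085000, 0.231996) = 0.854068
  k4 = f(0.170000, 0.305192) = 0.769096
  u ← 0.160000 + (0.17/6)·(k1 + 2k2 + 2k3 + k4) = 0.304536
u(0.17) ≈ 0.3045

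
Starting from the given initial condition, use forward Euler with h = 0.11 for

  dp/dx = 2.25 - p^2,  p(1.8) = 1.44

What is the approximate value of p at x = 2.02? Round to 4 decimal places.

1.4726

Euler: p_{n+1} = p_n + h·f(x_n, p_n).
x=1.800000, p=1.440000: f=0.176400 → p ← 1.440000 + 0.11·0.176400 = 1.459404
x=1.910000, p=1.459404: f=0.120140 → p ← 1.459404 + 0.11·0.120140 = 1.472619
p(2.02) ≈ 1.4726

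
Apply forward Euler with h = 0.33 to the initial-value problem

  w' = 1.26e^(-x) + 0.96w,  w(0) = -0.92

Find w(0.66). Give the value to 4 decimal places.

-0.7488

Euler: w_{n+1} = w_n + h·f(x_n, w_n).
x=0.000000, w=-0.920000: f=0.376800 → w ← -0.920000 + 0.33·0.376800 = -0.795656
x=0.330000, w=-0.795656: f=0.142014 → w ← -0.795656 + 0.33·0.142014 = -0.748791
w(0.66) ≈ -0.7488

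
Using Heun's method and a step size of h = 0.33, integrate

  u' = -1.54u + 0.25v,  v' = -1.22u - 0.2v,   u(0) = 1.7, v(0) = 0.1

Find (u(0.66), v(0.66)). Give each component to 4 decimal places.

Heun on (u,v): k1 = f(s_n, state_n); k2 = f(s_n + h, state_n + h·k1); state_{n+1} = state_n + (h/2)·(k1 + k2).
0.000000: (1.700000, 0.100000)
  k1 = (-2.593000, -2.094000)
  predictor → (0.844310, -0.591020)
  k2 = (-1.447992, -0.911854)
  → (1.033236, -0.395966)
0.330000: (1.033236, -0.395966)
  k1 = (-1.690175, -1.181355)
  predictor → (0.475478, -0.785813)
  k2 = (-0.928690, -0.422921)
  → (0.601123, -0.660671)
(u(0.66), v(0.66)) ≈ (0.6011, -0.6607)

0.6011, -0.6607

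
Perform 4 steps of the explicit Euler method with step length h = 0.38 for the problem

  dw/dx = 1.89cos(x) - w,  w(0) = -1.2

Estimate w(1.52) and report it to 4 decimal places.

Euler: w_{n+1} = w_n + h·f(x_n, w_n).
x=0.000000, w=-1.200000: f=3.090000 → w ← -1.200000 + 0.38·3.090000 = -0.025800
x=0.380000, w=-0.025800: f=1.780976 → w ← -0.025800 + 0.38·1.780976 = 0.650971
x=0.760000, w=0.650971: f=0.718969 → w ← 0.650971 + 0.38·0.718969 = 0.924179
x=1.140000, w=0.924179: f=-0.134926 → w ← 0.924179 + 0.38·(-0.134926) = 0.872907
w(1.52) ≈ 0.8729

0.8729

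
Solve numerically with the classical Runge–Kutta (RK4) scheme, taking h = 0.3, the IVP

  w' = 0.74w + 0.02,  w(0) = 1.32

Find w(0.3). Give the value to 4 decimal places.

RK4: k1 = f(x_n, w_n); k2 = f(x_n + h/2, w_n + (h/2)·k1); k3 = f(x_n + h/2, w_n + (h/2)·k2); k4 = f(x_n + h, w_n + h·k3); w_{n+1} = w_n + (h/6)·(k1 + 2k2 + 2k3 + k4).
x=0.000000, w=1.320000:
  k1 = f(0.000000, 1.320000) = 0.996800
  k2 = f(0.150000, 1.469520) = 1.107445
  k3 = f(0.150000, 1.486117) = 1.119726
  k4 = f(0.300000, 1.655918) = 1.245379
  w ← 1.320000 + (0.3/6)·(k1 + 2k2 + 2k3 + k4) = 1.654826
w(0.3) ≈ 1.6548

1.6548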